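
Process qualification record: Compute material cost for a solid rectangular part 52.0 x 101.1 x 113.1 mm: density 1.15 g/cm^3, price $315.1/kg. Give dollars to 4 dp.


V = 52.0 * 101.1 * 113.1 = 594589.32 mm^3 = 594.58932 cm^3
Mass = 594.58932 * 1.15 / 1000 = 0.68377772 kg
Cost = 0.68377772 * 315.1 = 215.4584 $


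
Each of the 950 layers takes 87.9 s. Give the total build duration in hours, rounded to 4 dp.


t = 950 * 87.9 / 3600 = 23.1958 hrs


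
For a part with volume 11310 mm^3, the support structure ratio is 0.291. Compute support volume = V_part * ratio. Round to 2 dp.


V_support = 11310 * 0.291 = 3291.21 mm^3


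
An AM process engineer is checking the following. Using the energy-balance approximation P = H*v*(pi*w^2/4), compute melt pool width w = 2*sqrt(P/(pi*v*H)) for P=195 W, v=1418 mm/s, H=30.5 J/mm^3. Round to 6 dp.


w = 2*sqrt(195/(pi*1418*30.5)) = 0.075768 mm


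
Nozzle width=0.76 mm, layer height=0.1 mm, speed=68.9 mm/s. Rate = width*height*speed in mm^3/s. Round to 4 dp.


Rate = 0.76 * 0.1 * 68.9 = 5.2364 mm^3/s


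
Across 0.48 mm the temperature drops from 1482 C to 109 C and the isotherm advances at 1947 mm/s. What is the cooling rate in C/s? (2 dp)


G = (1482-109)/0.48 = 2860.41666667 C/mm
CR = 2860.41666667 * 1947 = 5569231.25 C/s


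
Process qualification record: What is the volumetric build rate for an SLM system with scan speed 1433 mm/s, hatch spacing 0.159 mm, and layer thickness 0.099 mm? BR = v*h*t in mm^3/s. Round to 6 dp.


Rate = 1433 * 0.159 * 0.099 = 22.556853 mm^3/s


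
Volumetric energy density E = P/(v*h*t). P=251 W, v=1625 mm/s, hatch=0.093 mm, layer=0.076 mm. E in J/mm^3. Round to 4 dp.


E = 251 / (1625*0.093*0.076) = 21.8536 J/mm^3


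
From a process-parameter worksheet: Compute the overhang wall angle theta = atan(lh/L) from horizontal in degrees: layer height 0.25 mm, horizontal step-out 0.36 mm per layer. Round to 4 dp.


angle = atan(0.25/0.36) = 34.7778 degrees


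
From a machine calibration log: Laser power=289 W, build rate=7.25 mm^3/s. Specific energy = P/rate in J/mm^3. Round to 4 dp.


SE = 289 / 7.25 = 39.8621 J/mm^3


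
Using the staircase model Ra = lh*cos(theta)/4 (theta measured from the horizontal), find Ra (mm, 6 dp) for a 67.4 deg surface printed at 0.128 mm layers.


Ra = 0.128 * cos(67.4) / 4 = 0.012297 mm


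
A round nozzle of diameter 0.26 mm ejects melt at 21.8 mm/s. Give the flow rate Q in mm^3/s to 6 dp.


A = pi*(0.26/2)^2 = 0.05309292 mm^2
Q = 0.05309292 * 21.8 = 1.157426 mm^3/s


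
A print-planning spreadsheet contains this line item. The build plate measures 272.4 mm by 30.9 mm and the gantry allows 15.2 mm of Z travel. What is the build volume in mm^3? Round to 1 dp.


V = 272.4 * 30.9 * 15.2 = 127940.8 mm^3


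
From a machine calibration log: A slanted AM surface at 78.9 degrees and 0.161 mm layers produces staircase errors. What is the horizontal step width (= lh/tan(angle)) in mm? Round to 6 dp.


step = 0.161 / tan(78.9) = 0.031587 mm


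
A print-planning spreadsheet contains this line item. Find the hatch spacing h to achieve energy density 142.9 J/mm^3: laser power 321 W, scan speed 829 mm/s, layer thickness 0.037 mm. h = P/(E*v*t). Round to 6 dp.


h = 321 / (142.9*829*0.037) = 0.073235 mm


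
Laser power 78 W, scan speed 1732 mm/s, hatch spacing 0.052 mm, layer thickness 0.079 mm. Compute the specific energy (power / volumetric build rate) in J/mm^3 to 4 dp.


Build rate = 1732 * 0.052 * 0.079 = 7.115056 mm^3/s
SE = 78 / 7.115056 = 10.9627 J/mm^3


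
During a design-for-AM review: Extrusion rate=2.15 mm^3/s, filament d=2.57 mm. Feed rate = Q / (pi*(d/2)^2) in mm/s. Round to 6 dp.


A = pi*(2.57/2)^2 = 5.187476
v = 2.15 / 5.187476 = 0.41446 mm/s


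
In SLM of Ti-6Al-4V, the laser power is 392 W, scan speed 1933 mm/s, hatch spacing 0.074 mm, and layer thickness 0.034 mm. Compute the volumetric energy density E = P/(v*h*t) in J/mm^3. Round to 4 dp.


E = 392 / (1933*0.074*0.034) = 80.6016 J/mm^3


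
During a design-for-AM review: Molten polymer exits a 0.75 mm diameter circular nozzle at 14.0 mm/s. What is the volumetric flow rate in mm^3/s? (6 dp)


A = pi*(0.75/2)^2 = 0.44178647 mm^2
Q = 0.44178647 * 14.0 = 6.185011 mm^3/s


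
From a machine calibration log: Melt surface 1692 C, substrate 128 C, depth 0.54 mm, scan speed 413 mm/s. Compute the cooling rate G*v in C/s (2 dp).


G = (1692-128)/0.54 = 2896.2962963 C/mm
CR = 2896.2962963 * 413 = 1196170.37 C/s


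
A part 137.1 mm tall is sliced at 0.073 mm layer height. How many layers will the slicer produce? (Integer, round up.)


Layers = ceil(137.1/0.073) = 1879


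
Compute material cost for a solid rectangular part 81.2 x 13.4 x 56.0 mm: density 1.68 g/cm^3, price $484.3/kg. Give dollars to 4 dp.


V = 81.2 * 13.4 * 56.0 = 60932.48 mm^3 = 60.93248 cm^3
Mass = 60.93248 * 1.68 / 1000 = 0.10236657 kg
Cost = 0.10236657 * 484.3 = 49.5761 $


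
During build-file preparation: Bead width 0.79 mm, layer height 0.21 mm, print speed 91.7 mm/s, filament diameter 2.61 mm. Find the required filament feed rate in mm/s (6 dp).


Q = 0.79 * 0.21 * 91.7 = 15.21303 mm^3/s
A_fil = pi*(2.61/2)^2 = 5.35021083 mm^2
v_feed = 15.21303 / 5.35021083 = 2.843445 mm/s


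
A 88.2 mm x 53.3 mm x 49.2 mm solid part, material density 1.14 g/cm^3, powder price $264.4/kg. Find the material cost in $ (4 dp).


V = 88.2 * 53.3 * 49.2 = 231292.152 mm^3 = 231.292152 cm^3
Mass = 231.292152 * 1.14 / 1000 = 0.26367305 kg
Cost = 0.26367305 * 264.4 = 69.7152 $


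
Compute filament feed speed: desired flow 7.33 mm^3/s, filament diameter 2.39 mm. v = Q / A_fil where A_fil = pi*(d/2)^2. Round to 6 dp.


A = pi*(2.39/2)^2 = 4.486273
v = 7.33 / 4.486273 = 1.633873 mm/s


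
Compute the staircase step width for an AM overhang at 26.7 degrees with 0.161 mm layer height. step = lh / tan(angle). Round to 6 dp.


step = 0.161 / tan(26.7) = 0.320113 mm


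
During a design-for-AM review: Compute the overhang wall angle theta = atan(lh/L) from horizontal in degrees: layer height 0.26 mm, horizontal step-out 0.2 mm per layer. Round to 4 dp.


angle = atan(0.26/0.2) = 52.4314 degrees


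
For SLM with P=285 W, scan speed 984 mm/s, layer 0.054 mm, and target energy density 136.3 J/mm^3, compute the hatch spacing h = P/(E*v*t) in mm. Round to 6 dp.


h = 285 / (136.3*984*0.054) = 0.039351 mm


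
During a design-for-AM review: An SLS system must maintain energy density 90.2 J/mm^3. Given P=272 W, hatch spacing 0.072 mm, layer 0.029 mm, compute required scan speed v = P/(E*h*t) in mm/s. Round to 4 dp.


v = 272 / (90.2*0.072*0.029) = 1444.2151 mm/s


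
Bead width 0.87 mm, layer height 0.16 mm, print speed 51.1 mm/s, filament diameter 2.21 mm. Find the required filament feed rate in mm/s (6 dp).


Q = 0.87 * 0.16 * 51.1 = 7.11312 mm^3/s
A_fil = pi*(2.21/2)^2 = 3.83596317 mm^2
v_feed = 7.11312 / 3.83596317 = 1.854324 mm/s


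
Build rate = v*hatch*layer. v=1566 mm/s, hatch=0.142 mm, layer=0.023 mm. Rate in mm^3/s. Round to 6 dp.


Rate = 1566 * 0.142 * 0.023 = 5.114556 mm^3/s


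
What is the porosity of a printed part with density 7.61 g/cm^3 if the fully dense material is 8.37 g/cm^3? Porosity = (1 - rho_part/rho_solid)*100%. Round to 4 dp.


Porosity = (1-7.61/8.37)*100 = 9.08 %


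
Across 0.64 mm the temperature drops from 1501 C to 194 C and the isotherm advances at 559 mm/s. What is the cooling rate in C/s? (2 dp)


G = (1501-194)/0.64 = 2042.1875 C/mm
CR = 2042.1875 * 559 = 1141582.81 C/s


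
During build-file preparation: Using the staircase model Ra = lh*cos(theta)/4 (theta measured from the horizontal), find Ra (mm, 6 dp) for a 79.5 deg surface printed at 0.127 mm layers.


Ra = 0.127 * cos(79.5) / 4 = 0.005786 mm


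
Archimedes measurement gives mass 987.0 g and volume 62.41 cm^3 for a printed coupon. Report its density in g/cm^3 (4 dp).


rho = 987.0 / 62.41 = 15.8148 g/cm^3


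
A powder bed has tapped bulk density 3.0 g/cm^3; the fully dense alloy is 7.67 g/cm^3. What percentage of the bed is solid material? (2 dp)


Packing = (3.0/7.67)*100 = 39.11 %


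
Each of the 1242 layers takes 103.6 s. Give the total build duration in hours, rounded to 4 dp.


t = 1242 * 103.6 / 3600 = 35.742 hrs


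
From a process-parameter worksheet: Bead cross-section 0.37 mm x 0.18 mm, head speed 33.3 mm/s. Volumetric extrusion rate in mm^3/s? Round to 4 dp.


Rate = 0.37 * 0.18 * 33.3 = 2.2178 mm^3/s


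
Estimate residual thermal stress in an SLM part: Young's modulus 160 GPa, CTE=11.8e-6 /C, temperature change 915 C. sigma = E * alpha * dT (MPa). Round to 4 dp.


sigma = 160*1000 * 11.8e-6 * 915 = 1727.52 MPa


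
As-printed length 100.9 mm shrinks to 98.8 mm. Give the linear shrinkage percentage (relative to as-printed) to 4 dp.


Shrinkage = ((100.9-98.8)/100.9)*100 = 2.0813 %


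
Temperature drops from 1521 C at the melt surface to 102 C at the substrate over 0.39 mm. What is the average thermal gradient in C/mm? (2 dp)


G = (1521-102)/0.39 = 3638.46 C/mm


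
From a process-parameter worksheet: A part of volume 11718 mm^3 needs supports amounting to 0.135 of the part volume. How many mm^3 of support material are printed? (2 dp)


V_support = 11718 * 0.135 = 1581.93 mm^3


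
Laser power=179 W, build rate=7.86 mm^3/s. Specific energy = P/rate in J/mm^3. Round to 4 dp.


SE = 179 / 7.86 = 22.7735 J/mm^3


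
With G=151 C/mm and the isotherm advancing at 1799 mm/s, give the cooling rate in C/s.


CR = 151 * 1799 = 271649 C/s


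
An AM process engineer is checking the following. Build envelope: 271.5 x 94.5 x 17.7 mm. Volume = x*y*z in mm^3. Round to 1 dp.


V = 271.5 * 94.5 * 17.7 = 454124.5 mm^3


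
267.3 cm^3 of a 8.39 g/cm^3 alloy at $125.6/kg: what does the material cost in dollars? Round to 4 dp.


Mass = 267.3*8.39/1000 = 2.242647 kg
Cost = 2.242647 * 125.6 = 281.6765 $


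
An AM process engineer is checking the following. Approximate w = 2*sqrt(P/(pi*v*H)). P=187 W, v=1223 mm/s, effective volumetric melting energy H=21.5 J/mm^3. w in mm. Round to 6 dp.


w = 2*sqrt(187/(pi*1223*21.5)) = 0.095158 mm


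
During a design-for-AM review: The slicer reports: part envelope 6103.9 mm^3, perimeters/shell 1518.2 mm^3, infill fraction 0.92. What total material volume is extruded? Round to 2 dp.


V_infill = (6103.9 - 1518.2) * 0.92 = 4218.84
V_total = 1518.2 + 4218.84 = 5737.04 mm^3


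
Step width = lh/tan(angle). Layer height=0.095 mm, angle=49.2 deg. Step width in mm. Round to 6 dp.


step = 0.095 / tan(49.2) = 0.082002 mm


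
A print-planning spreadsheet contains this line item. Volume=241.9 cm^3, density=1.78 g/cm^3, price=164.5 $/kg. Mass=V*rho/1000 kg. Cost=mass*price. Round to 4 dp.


Mass = 241.9*1.78/1000 = 0.430582 kg
Cost = 0.430582 * 164.5 = 70.8307 $


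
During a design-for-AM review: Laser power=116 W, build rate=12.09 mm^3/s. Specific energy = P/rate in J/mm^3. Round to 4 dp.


SE = 116 / 12.09 = 9.5947 J/mm^3


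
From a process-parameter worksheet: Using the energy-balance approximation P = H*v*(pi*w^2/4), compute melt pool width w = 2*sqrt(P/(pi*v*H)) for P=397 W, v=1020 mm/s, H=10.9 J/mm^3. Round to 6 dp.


w = 2*sqrt(397/(pi*1020*10.9)) = 0.213224 mm


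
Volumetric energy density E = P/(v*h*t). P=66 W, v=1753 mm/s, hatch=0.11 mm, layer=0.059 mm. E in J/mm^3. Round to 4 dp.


E = 66 / (1753*0.11*0.059) = 5.8012 J/mm^3


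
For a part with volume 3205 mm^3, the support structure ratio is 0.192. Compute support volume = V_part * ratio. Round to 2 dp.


V_support = 3205 * 0.192 = 615.36 mm^3


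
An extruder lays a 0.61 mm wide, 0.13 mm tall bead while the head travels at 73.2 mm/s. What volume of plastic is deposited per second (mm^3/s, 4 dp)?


Rate = 0.61 * 0.13 * 73.2 = 5.8048 mm^3/s


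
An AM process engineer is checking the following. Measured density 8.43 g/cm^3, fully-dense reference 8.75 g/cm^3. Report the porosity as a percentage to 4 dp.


Porosity = (1-8.43/8.75)*100 = 3.6571 %


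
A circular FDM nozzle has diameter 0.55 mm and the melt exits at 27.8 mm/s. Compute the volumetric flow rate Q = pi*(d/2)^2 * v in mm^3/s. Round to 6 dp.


A = pi*(0.55/2)^2 = 0.23758294 mm^2
Q = 0.23758294 * 27.8 = 6.604806 mm^3/s


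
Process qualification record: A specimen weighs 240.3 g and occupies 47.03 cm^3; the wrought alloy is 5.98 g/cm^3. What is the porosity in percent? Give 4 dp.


rho_part = 240.3 / 47.03 = 5.10950457 g/cm^3
Porosity = (1 - 5.10950457/5.98)*100 = 14.5568 %


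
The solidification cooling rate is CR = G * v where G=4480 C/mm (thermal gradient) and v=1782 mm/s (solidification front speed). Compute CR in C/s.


CR = 4480 * 1782 = 7983360 C/s


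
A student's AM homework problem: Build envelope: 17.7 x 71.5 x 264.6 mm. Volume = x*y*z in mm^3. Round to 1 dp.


V = 17.7 * 71.5 * 264.6 = 334864.5 mm^3


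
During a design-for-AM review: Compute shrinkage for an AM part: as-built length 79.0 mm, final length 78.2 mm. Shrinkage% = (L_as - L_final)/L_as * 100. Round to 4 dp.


Shrinkage = ((79.0-78.2)/79.0)*100 = 1.0127 %


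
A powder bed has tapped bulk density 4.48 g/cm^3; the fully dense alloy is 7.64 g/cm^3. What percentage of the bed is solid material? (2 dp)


Packing = (4.48/7.64)*100 = 58.64 %


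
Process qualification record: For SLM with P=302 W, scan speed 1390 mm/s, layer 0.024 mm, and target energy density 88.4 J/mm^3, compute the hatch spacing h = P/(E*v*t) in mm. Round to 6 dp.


h = 302 / (88.4*1390*0.024) = 0.102407 mm


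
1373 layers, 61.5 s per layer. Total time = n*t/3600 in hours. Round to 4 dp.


t = 1373 * 61.5 / 3600 = 23.4554 hrs


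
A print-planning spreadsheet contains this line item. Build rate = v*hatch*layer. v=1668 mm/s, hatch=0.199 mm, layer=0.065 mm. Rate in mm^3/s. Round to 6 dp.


Rate = 1668 * 0.199 * 0.065 = 21.57558 mm^3/s


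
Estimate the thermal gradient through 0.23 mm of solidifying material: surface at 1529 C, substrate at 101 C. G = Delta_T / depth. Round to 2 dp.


G = (1529-101)/0.23 = 6208.7 C/mm


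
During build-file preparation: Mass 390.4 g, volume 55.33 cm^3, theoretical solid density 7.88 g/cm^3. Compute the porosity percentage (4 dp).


rho_part = 390.4 / 55.33 = 7.05584674 g/cm^3
Porosity = (1 - 7.05584674/7.88)*100 = 10.4588 %


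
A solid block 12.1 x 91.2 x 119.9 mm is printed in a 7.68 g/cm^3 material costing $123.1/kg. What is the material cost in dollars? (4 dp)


V = 12.1 * 91.2 * 119.9 = 132312.048 mm^3 = 132.312048 cm^3
Mass = 132.312048 * 7.68 / 1000 = 1.01615653 kg
Cost = 1.01615653 * 123.1 = 125.0889 $


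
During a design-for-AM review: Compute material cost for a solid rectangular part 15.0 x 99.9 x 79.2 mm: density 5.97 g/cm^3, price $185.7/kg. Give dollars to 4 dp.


V = 15.0 * 99.9 * 79.2 = 118681.2 mm^3 = 118.6812 cm^3
Mass = 118.6812 * 5.97 / 1000 = 0.70852676 kg
Cost = 0.70852676 * 185.7 = 131.5734 $


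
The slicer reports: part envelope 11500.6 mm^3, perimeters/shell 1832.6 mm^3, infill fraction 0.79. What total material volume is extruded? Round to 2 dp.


V_infill = (11500.6 - 1832.6) * 0.79 = 7637.72
V_total = 1832.6 + 7637.72 = 9470.32 mm^3


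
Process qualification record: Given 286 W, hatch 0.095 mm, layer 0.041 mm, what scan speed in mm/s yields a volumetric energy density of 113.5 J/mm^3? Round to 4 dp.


v = 286 / (113.5*0.095*0.041) = 646.9381 mm/s


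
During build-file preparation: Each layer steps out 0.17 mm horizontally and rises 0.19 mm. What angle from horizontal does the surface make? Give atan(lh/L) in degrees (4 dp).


angle = atan(0.19/0.17) = 48.1798 degrees


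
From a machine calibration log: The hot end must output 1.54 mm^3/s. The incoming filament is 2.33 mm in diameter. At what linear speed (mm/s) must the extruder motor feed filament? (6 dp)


A = pi*(2.33/2)^2 = 4.263848
v = 1.54 / 4.263848 = 0.361176 mm/s


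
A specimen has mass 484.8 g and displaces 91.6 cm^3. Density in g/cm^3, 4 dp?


rho = 484.8 / 91.6 = 5.2926 g/cm^3


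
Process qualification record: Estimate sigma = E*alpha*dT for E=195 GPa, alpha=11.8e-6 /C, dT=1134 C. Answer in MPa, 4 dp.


sigma = 195*1000 * 11.8e-6 * 1134 = 2609.334 MPa


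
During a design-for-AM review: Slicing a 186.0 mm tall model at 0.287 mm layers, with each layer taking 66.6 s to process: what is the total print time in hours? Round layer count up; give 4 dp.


Layers = ceil(186.0/0.287) = 649
t = 649 * 66.6 / 3600 = 12.0065 hrs


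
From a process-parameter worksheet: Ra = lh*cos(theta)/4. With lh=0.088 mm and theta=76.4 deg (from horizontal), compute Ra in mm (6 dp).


Ra = 0.088 * cos(76.4) / 4 = 0.005173 mm


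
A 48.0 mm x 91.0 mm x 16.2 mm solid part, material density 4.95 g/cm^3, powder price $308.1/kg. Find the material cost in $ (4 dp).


V = 48.0 * 91.0 * 16.2 = 70761.6 mm^3 = 70.7616 cm^3
Mass = 70.7616 * 4.95 / 1000 = 0.35026992 kg
Cost = 0.35026992 * 308.1 = 107.9182 $


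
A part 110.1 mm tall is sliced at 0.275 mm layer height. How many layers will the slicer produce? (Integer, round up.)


Layers = ceil(110.1/0.275) = 401


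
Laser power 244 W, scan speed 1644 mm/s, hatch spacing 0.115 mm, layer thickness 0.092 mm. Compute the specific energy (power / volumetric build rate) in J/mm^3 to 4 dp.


Build rate = 1644 * 0.115 * 0.092 = 17.39352 mm^3/s
SE = 244 / 17.39352 = 14.0282 J/mm^3


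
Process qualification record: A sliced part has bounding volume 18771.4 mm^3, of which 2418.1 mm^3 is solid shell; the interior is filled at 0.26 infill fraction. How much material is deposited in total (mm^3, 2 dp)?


V_infill = (18771.4 - 2418.1) * 0.26 = 4251.86
V_total = 2418.1 + 4251.86 = 6669.96 mm^3


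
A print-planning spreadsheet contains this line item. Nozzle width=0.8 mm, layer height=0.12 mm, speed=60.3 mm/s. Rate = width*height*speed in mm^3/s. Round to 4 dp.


Rate = 0.8 * 0.12 * 60.3 = 5.7888 mm^3/s


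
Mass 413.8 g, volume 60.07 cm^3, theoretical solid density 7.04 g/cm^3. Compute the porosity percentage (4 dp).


rho_part = 413.8 / 60.07 = 6.88862993 g/cm^3
Porosity = (1 - 6.88862993/7.04)*100 = 2.1501 %


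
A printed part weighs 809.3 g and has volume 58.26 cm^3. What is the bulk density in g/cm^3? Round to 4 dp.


rho = 809.3 / 58.26 = 13.8912 g/cm^3


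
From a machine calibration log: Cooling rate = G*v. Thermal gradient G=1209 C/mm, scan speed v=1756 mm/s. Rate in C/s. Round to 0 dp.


CR = 1209 * 1756 = 2123004 C/s


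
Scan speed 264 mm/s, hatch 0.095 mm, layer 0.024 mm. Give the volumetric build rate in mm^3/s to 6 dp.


Rate = 264 * 0.095 * 0.024 = 0.60192 mm^3/s


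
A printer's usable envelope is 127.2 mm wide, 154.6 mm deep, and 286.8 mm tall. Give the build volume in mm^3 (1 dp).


V = 127.2 * 154.6 * 286.8 = 5639956.4 mm^3


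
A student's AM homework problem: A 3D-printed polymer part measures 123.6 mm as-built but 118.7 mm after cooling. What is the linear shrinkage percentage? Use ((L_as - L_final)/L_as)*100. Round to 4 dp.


Shrinkage = ((123.6-118.7)/123.6)*100 = 3.9644 %


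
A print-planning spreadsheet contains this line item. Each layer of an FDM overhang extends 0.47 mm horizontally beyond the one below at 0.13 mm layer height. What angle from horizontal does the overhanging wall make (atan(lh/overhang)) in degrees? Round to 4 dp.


angle = atan(0.13/0.47) = 15.4612 degrees


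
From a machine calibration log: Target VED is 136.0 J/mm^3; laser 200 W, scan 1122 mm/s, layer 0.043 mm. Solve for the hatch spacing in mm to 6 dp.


h = 200 / (136.0*1122*0.043) = 0.030481 mm


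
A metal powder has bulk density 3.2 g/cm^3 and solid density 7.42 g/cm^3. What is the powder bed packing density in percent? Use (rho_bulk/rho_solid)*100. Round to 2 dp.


Packing = (3.2/7.42)*100 = 43.13 %


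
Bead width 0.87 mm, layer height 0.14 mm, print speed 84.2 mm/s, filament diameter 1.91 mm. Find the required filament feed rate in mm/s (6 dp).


Q = 0.87 * 0.14 * 84.2 = 10.25556 mm^3/s
A_fil = pi*(1.91/2)^2 = 2.86521104 mm^2
v_feed = 10.25556 / 2.86521104 = 3.579338 mm/s


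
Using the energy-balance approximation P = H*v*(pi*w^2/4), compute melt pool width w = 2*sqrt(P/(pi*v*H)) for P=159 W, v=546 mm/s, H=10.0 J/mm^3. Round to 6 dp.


w = 2*sqrt(159/(pi*546*10.0)) = 0.192556 mm


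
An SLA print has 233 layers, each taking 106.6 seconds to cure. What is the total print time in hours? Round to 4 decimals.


t = 233 * 106.6 / 3600 = 6.8994 hrs


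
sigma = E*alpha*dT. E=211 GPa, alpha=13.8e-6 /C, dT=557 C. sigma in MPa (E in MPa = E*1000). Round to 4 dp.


sigma = 211*1000 * 13.8e-6 * 557 = 1621.8726 MPa


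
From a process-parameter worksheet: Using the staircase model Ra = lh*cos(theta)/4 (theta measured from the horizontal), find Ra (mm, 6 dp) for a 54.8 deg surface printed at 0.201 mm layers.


Ra = 0.201 * cos(54.8) / 4 = 0.028966 mm


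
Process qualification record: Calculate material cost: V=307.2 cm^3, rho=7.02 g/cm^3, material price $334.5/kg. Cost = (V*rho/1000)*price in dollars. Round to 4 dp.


Mass = 307.2*7.02/1000 = 2.156544 kg
Cost = 2.156544 * 334.5 = 721.364 $


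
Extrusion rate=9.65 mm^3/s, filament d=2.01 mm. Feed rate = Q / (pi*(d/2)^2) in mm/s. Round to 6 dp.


A = pi*(2.01/2)^2 = 3.173087
v = 9.65 / 3.173087 = 3.041202 mm/s


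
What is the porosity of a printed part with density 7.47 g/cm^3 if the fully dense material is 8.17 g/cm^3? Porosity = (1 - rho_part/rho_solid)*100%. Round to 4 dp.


Porosity = (1-7.47/8.17)*100 = 8.5679 %


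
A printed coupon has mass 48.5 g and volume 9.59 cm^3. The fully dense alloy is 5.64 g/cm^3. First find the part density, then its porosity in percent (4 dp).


rho_part = 48.5 / 9.59 = 5.05735141 g/cm^3
Porosity = (1 - 5.05735141/5.64)*100 = 10.3306 %


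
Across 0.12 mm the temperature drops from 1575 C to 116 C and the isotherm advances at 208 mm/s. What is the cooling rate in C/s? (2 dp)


G = (1575-116)/0.12 = 12158.33333333 C/mm
CR = 12158.33333333 * 208 = 2528933.33 C/s


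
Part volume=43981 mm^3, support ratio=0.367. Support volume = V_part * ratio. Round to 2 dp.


V_support = 43981 * 0.367 = 16141.03 mm^3


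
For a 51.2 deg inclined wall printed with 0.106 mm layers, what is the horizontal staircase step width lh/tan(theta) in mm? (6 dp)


step = 0.106 / tan(51.2) = 0.085226 mm


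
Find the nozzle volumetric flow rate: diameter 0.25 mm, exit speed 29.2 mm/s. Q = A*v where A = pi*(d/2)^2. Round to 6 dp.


A = pi*(0.25/2)^2 = 0.04908739 mm^2
Q = 0.04908739 * 29.2 = 1.433352 mm^3/s


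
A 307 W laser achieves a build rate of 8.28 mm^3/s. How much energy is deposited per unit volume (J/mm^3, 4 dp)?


SE = 307 / 8.28 = 37.0773 J/mm^3


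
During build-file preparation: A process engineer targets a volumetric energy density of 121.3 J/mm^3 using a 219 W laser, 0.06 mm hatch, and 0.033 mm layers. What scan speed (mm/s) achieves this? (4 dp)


v = 219 / (121.3*0.06*0.033) = 911.8389 mm/s


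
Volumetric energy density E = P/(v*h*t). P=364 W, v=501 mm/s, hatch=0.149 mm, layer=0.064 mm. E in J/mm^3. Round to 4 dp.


E = 364 / (501*0.149*0.064) = 76.1899 J/mm^3


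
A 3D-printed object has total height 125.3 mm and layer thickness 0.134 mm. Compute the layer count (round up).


Layers = ceil(125.3/0.134) = 936


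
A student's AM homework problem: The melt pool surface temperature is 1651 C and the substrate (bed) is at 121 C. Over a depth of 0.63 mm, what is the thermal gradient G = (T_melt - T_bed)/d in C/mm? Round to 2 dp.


G = (1651-121)/0.63 = 2428.57 C/mm


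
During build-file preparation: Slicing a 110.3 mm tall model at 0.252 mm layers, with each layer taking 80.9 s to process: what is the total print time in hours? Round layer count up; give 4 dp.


Layers = ceil(110.3/0.252) = 438
t = 438 * 80.9 / 3600 = 9.8428 hrs


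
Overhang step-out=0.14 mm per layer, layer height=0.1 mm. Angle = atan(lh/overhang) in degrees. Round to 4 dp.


angle = atan(0.1/0.14) = 35.5377 degrees


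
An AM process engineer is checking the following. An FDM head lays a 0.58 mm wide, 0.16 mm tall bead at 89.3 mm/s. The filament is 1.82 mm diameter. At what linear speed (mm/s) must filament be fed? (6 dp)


Q = 0.58 * 0.16 * 89.3 = 8.28704 mm^3/s
A_fil = pi*(1.82/2)^2 = 2.60155288 mm^2
v_feed = 8.28704 / 2.60155288 = 3.185421 mm/s


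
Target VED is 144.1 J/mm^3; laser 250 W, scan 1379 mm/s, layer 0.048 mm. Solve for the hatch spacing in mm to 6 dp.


h = 250 / (144.1*1379*0.048) = 0.02621 mm


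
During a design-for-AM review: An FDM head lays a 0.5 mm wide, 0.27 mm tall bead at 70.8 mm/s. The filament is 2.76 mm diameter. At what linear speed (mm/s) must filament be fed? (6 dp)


Q = 0.5 * 0.27 * 70.8 = 9.558 mm^3/s
A_fil = pi*(2.76/2)^2 = 5.98284905 mm^2
v_feed = 9.558 / 5.98284905 = 1.597567 mm/s


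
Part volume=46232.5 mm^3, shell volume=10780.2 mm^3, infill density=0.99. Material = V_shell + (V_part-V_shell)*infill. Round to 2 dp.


V_infill = (46232.5 - 10780.2) * 0.99 = 35097.78
V_total = 10780.2 + 35097.78 = 45877.98 mm^3


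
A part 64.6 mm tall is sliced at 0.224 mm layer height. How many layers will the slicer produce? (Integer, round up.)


Layers = ceil(64.6/0.224) = 289


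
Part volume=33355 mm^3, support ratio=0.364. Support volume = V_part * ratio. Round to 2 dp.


V_support = 33355 * 0.364 = 12141.22 mm^3


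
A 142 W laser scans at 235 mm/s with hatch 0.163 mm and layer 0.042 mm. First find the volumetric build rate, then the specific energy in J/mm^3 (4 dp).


Build rate = 235 * 0.163 * 0.042 = 1.60881 mm^3/s
SE = 142 / 1.60881 = 88.264 J/mm^3


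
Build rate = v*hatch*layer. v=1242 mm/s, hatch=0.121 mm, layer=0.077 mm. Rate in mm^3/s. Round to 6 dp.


Rate = 1242 * 0.121 * 0.077 = 11.571714 mm^3/s


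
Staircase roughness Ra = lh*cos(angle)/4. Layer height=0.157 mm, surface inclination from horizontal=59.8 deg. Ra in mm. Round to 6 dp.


Ra = 0.157 * cos(59.8) / 4 = 0.019744 mm


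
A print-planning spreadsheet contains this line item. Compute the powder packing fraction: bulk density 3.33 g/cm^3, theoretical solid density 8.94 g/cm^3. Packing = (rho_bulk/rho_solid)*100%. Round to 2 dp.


Packing = (3.33/8.94)*100 = 37.25 %


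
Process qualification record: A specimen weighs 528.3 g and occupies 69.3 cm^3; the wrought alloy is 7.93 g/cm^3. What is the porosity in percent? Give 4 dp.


rho_part = 528.3 / 69.3 = 7.62337662 g/cm^3
Porosity = (1 - 7.62337662/7.93)*100 = 3.8666 %


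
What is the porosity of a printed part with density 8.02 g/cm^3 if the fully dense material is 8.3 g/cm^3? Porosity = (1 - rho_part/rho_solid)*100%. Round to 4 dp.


Porosity = (1-8.02/8.3)*100 = 3.3735 %


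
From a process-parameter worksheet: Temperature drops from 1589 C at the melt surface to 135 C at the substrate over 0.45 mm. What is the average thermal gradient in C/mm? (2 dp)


G = (1589-135)/0.45 = 3231.11 C/mm


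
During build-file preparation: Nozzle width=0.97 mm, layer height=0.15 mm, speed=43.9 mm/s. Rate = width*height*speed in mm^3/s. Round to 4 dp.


Rate = 0.97 * 0.15 * 43.9 = 6.3875 mm^3/s


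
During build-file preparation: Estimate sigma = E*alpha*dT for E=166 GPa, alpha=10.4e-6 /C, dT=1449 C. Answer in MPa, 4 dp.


sigma = 166*1000 * 10.4e-6 * 1449 = 2501.5536 MPa


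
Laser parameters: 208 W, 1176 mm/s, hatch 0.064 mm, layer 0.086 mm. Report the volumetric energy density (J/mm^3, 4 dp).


E = 208 / (1176*0.064*0.086) = 32.1349 J/mm^3


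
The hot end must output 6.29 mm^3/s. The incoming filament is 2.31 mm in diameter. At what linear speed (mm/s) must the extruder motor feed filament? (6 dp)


A = pi*(2.31/2)^2 = 4.190963
v = 6.29 / 4.190963 = 1.500848 mm/s


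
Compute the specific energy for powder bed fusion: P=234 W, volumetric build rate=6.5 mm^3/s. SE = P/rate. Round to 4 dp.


SE = 234 / 6.5 = 36.0 J/mm^3


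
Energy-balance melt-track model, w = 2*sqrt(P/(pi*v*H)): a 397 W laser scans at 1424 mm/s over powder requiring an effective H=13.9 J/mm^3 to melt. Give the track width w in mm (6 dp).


w = 2*sqrt(397/(pi*1424*13.9)) = 0.159804 mm


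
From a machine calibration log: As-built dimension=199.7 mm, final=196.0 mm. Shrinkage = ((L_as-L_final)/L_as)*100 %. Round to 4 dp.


Shrinkage = ((199.7-196.0)/199.7)*100 = 1.8528 %


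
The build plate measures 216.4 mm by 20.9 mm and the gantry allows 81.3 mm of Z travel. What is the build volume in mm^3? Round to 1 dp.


V = 216.4 * 20.9 * 81.3 = 367700.4 mm^3


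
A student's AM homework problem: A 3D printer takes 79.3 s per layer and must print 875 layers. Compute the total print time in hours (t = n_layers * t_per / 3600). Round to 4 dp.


t = 875 * 79.3 / 3600 = 19.2743 hrs


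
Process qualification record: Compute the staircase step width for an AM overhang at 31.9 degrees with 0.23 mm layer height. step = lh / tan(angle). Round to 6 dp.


step = 0.23 / tan(31.9) = 0.36951 mm


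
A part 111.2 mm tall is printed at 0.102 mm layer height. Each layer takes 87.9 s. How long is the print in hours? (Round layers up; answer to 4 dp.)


Layers = ceil(111.2/0.102) = 1091
t = 1091 * 87.9 / 3600 = 26.6386 hrs


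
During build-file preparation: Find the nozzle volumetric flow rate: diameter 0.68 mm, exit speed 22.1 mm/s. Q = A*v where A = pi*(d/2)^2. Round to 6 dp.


A = pi*(0.68/2)^2 = 0.36316811 mm^2
Q = 0.36316811 * 22.1 = 8.026015 mm^3/s


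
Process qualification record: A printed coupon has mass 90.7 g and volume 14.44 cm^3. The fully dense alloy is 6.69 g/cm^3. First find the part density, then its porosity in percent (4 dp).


rho_part = 90.7 / 14.44 = 6.28116343 g/cm^3
Porosity = (1 - 6.28116343/6.69)*100 = 6.1112 %


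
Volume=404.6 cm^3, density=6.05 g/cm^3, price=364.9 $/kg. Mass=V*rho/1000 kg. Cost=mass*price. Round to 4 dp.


Mass = 404.6*6.05/1000 = 2.44783 kg
Cost = 2.44783 * 364.9 = 893.2132 $


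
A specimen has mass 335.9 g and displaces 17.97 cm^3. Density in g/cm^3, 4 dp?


rho = 335.9 / 17.97 = 18.6923 g/cm^3


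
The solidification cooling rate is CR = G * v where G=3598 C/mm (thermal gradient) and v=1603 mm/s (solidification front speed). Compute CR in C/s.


CR = 3598 * 1603 = 5767594 C/s


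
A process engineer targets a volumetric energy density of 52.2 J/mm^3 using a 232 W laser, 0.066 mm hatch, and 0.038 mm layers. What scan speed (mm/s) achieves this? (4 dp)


v = 232 / (52.2*0.066*0.038) = 1772.107 mm/s


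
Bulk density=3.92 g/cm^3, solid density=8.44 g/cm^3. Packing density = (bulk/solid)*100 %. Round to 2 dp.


Packing = (3.92/8.44)*100 = 46.45 %


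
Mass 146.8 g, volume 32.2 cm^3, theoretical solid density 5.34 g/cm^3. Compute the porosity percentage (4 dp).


rho_part = 146.8 / 32.2 = 4.55900621 g/cm^3
Porosity = (1 - 4.55900621/5.34)*100 = 14.6254 %


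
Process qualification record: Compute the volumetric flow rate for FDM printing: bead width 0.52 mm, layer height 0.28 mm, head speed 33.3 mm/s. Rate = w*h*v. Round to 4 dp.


Rate = 0.52 * 0.28 * 33.3 = 4.8485 mm^3/s


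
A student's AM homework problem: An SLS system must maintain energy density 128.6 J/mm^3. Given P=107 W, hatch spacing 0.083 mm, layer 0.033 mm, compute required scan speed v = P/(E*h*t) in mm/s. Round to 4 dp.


v = 107 / (128.6*0.083*0.033) = 303.7741 mm/s


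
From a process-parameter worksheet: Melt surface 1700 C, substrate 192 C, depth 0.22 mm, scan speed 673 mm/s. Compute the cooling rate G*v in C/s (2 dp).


G = (1700-192)/0.22 = 6854.54545455 C/mm
CR = 6854.54545455 * 673 = 4613109.09 C/s


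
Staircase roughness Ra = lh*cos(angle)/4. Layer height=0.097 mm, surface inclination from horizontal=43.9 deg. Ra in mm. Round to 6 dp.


Ra = 0.097 * cos(43.9) / 4 = 0.017473 mm


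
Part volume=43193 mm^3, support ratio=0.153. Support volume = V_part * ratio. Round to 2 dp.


V_support = 43193 * 0.153 = 6608.53 mm^3


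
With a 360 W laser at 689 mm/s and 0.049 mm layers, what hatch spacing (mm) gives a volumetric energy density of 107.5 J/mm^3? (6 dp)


h = 360 / (107.5*689*0.049) = 0.099192 mm


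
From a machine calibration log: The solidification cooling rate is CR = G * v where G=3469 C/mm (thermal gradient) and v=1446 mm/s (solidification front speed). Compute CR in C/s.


CR = 3469 * 1446 = 5016174 C/s


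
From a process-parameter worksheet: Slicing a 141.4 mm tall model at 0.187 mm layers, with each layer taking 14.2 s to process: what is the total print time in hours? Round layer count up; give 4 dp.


Layers = ceil(141.4/0.187) = 757
t = 757 * 14.2 / 3600 = 2.9859 hrs


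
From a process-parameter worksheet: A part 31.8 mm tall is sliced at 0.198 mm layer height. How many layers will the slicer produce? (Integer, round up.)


Layers = ceil(31.8/0.198) = 161


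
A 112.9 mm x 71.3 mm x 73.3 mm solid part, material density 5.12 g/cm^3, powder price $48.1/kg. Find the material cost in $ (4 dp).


V = 112.9 * 71.3 * 73.3 = 590048.141 mm^3 = 590.048141 cm^3
Mass = 590.048141 * 5.12 / 1000 = 3.02104648 kg
Cost = 3.02104648 * 48.1 = 145.3123 $


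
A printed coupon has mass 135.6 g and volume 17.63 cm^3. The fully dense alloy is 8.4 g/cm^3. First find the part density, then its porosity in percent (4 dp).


rho_part = 135.6 / 17.63 = 7.69143505 g/cm^3
Porosity = (1 - 7.69143505/8.4)*100 = 8.4353 %


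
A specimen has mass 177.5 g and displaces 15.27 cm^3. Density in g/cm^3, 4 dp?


rho = 177.5 / 15.27 = 11.6241 g/cm^3


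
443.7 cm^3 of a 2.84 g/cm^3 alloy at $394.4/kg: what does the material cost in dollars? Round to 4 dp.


Mass = 443.7*2.84/1000 = 1.260108 kg
Cost = 1.260108 * 394.4 = 496.9866 $


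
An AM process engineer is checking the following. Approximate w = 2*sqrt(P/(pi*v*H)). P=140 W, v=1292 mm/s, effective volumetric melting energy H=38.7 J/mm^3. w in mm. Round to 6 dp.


w = 2*sqrt(140/(pi*1292*38.7)) = 0.059708 mm


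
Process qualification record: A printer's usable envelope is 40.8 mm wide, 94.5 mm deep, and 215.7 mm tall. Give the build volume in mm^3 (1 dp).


V = 40.8 * 94.5 * 215.7 = 831652.9 mm^3


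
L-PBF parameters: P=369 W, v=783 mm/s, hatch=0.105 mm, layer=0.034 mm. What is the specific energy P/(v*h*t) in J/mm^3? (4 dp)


Build rate = 783 * 0.105 * 0.034 = 2.79531 mm^3/s
SE = 369 / 2.79531 = 132.0068 J/mm^3


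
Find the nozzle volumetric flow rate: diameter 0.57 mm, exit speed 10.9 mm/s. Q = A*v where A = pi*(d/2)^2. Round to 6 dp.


A = pi*(0.57/2)^2 = 0.25517586 mm^2
Q = 0.25517586 * 10.9 = 2.781417 mm^3/s


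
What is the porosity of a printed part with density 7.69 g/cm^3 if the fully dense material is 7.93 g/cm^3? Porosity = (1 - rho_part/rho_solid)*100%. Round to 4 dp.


Porosity = (1-7.69/7.93)*100 = 3.0265 %


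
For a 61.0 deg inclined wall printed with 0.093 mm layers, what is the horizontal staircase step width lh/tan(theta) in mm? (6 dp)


step = 0.093 / tan(61.0) = 0.051551 mm


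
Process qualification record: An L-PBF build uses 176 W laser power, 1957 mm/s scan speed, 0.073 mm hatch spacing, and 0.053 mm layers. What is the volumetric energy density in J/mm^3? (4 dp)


E = 176 / (1957*0.073*0.053) = 23.2447 J/mm^3


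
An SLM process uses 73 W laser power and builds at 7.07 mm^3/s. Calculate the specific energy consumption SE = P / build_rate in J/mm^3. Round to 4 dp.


SE = 73 / 7.07 = 10.3253 J/mm^3


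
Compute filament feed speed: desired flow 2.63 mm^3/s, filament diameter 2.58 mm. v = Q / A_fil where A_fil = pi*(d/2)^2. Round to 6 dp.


A = pi*(2.58/2)^2 = 5.227924
v = 2.63 / 5.227924 = 0.503068 mm/s


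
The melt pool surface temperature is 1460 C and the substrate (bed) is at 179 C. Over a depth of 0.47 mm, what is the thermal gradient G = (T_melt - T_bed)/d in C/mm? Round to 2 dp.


G = (1460-179)/0.47 = 2725.53 C/mm


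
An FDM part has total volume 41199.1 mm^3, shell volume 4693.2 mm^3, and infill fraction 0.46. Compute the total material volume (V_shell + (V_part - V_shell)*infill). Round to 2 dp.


V_infill = (41199.1 - 4693.2) * 0.46 = 16792.71
V_total = 4693.2 + 16792.71 = 21485.91 mm^3


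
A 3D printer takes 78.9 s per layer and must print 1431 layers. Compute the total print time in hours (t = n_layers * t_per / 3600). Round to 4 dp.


t = 1431 * 78.9 / 3600 = 31.3628 hrs


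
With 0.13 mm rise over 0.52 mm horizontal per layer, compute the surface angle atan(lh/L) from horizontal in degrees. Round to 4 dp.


angle = atan(0.13/0.52) = 14.0362 degrees


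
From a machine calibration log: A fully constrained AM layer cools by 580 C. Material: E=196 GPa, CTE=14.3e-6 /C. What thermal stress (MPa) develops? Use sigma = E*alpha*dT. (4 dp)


sigma = 196*1000 * 14.3e-6 * 580 = 1625.624 MPa


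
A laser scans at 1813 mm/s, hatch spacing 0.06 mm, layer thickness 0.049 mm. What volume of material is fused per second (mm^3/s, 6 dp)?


Rate = 1813 * 0.06 * 0.049 = 5.33022 mm^3/s


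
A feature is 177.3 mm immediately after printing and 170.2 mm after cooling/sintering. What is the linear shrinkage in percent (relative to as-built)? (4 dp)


Shrinkage = ((177.3-170.2)/177.3)*100 = 4.0045 %


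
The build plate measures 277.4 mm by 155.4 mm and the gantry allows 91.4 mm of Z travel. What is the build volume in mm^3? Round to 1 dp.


V = 277.4 * 155.4 * 91.4 = 3940067.5 mm^3


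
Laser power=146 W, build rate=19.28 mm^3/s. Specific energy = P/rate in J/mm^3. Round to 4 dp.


SE = 146 / 19.28 = 7.5726 J/mm^3


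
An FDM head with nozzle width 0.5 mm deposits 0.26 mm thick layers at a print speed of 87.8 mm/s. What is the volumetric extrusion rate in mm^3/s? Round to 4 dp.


Rate = 0.5 * 0.26 * 87.8 = 11.414 mm^3/s


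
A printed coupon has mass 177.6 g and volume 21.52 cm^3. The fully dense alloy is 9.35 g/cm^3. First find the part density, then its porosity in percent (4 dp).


rho_part = 177.6 / 21.52 = 8.2527881 g/cm^3
Porosity = (1 - 8.2527881/9.35)*100 = 11.7349 %


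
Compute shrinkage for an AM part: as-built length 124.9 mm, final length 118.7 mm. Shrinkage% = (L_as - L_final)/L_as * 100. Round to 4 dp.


Shrinkage = ((124.9-118.7)/124.9)*100 = 4.964 %


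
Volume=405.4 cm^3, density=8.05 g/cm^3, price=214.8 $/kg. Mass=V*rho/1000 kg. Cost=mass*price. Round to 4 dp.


Mass = 405.4*8.05/1000 = 3.26347 kg
Cost = 3.26347 * 214.8 = 700.9934 $


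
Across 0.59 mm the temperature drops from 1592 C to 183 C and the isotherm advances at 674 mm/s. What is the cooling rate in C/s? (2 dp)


G = (1592-183)/0.59 = 2388.13559322 C/mm
CR = 2388.13559322 * 674 = 1609603.39 C/s


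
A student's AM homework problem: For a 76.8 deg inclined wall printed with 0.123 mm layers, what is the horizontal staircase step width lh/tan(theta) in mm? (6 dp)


step = 0.123 / tan(76.8) = 0.028849 mm


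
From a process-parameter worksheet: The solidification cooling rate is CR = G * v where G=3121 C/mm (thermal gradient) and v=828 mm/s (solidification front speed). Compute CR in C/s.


CR = 3121 * 828 = 2584188 C/s


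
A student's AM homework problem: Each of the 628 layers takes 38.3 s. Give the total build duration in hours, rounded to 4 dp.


t = 628 * 38.3 / 3600 = 6.6812 hrs


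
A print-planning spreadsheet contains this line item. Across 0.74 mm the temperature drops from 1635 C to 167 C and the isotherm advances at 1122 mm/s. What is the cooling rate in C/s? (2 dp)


G = (1635-167)/0.74 = 1983.78378378 C/mm
CR = 1983.78378378 * 1122 = 2225805.41 C/s
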